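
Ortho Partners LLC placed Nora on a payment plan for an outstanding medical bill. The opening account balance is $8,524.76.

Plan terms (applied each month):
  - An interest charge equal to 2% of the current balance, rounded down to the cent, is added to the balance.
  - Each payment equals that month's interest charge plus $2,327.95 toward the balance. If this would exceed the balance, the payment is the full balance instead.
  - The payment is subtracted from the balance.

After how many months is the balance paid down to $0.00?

4

Month 1: opening $8,524.76; interest $170.49 → $8,695.25; payment $2,498.44; balance $6,196.81
Month 2: opening $6,196.81; interest $123.93 → $6,320.74; payment $2,451.88; balance $3,868.86
Month 3: opening $3,868.86; interest $77.37 → $3,946.23; payment $2,405.32; balance $1,540.91
Month 4: opening $1,540.91; interest $30.81 → $1,571.72; payment $1,571.72; balance $0.00
Balance reaches $0.00 in month 4.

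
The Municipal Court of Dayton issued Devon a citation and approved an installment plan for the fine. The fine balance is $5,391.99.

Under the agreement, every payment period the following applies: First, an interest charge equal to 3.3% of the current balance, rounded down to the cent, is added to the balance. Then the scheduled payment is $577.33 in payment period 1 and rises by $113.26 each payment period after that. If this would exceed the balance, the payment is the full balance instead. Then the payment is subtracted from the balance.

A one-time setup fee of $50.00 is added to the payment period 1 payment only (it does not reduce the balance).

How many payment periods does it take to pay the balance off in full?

7

Payment period 1: opening $5,391.99; interest $177.93 → $5,569.92; payment $577.33 (+ $50.00 fee); balance $4,992.59
Payment period 2: opening $4,992.59; interest $164.75 → $5,157.34; payment $690.59; balance $4,466.75
Payment period 3: opening $4,466.75; interest $147.40 → $4,614.15; payment $803.85; balance $3,810.30
Payment period 4: opening $3,810.30; interest $125.73 → $3,936.03; payment $917.11; balance $3,018.92
Payment period 5: opening $3,018.92; interest $99.62 → $3,118.54; payment $1,030.37; balance $2,088.17
Payment period 6: opening $2,088.17; interest $68.90 → $2,157.07; payment $1,143.63; balance $1,013.44
Payment period 7: opening $1,013.44; interest $33.44 → $1,046.88; payment $1,046.88; balance $0.00
Balance reaches $0.00 in payment period 7.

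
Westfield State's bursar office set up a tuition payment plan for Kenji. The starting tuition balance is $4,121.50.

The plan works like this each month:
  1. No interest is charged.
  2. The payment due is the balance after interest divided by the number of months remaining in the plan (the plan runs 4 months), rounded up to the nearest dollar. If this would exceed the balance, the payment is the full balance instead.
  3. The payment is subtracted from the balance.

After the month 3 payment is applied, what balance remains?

$1,029.50

Month 1: $4,121.50 − $1,031.00 → $3,090.50
Month 2: $3,090.50 − $1,031.00 → $2,059.50
Month 3: $2,059.50 − $1,030.00 → $1,029.50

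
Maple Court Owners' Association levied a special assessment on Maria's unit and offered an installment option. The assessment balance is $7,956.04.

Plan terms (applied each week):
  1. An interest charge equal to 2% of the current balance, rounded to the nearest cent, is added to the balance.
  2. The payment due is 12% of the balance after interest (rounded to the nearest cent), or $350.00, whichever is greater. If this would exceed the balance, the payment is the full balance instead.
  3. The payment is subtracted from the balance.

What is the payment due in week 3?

Week 1: $7,956.04 +$159.12 interest = $8,115.16; pay $973.82 → $7,141.34
Week 2: $7,141.34 +$142.83 interest = $7,284.17; pay $874.10 → $6,410.07
Week 3: $6,410.07 +$128.20 interest = $6,538.27; pay $784.59 → $5,753.68

$784.59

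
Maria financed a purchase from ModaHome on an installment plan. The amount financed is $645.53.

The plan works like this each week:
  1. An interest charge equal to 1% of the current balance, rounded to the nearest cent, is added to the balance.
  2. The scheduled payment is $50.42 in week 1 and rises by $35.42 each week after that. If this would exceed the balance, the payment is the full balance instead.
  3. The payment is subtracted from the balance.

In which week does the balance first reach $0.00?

Week 1: opening $645.53; interest $6.46 → $651.99; payment $50.42; balance $601.57
Week 2: opening $601.57; interest $6.02 → $607.59; payment $85.84; balance $521.75
Week 3: opening $521.75; interest $5.22 → $526.97; payment $121.26; balance $405.71
Week 4: opening $405.71; interest $4.06 → $409.77; payment $156.68; balance $253.09
Week 5: opening $253.09; interest $2.53 → $255.62; payment $192.10; balance $63.52
Week 6: opening $63.52; interest $0.64 → $64.16; payment $64.16; balance $0.00
Balance reaches $0.00 in week 6.

6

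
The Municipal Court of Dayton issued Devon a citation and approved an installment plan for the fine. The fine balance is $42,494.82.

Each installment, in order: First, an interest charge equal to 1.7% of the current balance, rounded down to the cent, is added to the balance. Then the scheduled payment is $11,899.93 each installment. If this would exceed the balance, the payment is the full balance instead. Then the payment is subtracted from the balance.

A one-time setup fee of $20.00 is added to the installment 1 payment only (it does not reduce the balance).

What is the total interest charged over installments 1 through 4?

$1,736.55

Installment 1: $42,494.82 +$722.41 interest = $43,217.23; pay $11,899.93 (+ $20.00 fee) → $31,317.30
Installment 2: $31,317.30 +$532.39 interest = $31,849.69; pay $11,899.93 → $19,949.76
Installment 3: $19,949.76 +$339.14 interest = $20,288.90; pay $11,899.93 → $8,388.97
Installment 4: $8,388.97 +$142.61 interest = $8,531.58; pay $8,531.58 → $0.00
Total interest: $722.41 + $532.39 + $339.14 + $142.61 = $1,736.55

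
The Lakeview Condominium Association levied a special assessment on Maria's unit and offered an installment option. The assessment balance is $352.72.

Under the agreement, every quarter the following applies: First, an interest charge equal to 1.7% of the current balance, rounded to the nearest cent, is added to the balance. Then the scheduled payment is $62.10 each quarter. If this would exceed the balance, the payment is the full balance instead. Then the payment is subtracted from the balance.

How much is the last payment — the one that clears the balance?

Quarter 1: $352.72 +$6.00 interest = $358.72; pay $62.10 → $296.62
Quarter 2: $296.62 +$5.04 interest = $301.66; pay $62.10 → $239.56
Quarter 3: $239.56 +$4.07 interest = $243.63; pay $62.10 → $181.53
Quarter 4: $181.53 +$3.09 interest = $184.62; pay $62.10 → $122.52
Quarter 5: $122.52 +$2.08 interest = $124.60; pay $62.10 → $62.50
Quarter 6: $62.50 +$1.06 interest = $63.56; pay $62.10 → $1.46
Quarter 7: $1.46 +$0.02 interest = $1.48; pay $1.48 → $0.00

$1.48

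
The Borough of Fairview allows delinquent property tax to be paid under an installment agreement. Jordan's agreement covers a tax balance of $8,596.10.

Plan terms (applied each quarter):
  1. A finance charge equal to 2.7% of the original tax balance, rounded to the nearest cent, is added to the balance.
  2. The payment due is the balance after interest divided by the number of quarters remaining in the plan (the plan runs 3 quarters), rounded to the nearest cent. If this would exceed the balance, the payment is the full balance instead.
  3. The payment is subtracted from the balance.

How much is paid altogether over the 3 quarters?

$9,292.37

# | Opening | Interest | Payment | End bal
1 | $8,596.10 | $232.09 | $2,942.73 | $5,885.46
2 | $5,885.46 | $232.09 | $3,058.78 | $3,058.77
3 | $3,058.77 | $232.09 | $3,290.86 | $0.00
Total paid: $9,292.37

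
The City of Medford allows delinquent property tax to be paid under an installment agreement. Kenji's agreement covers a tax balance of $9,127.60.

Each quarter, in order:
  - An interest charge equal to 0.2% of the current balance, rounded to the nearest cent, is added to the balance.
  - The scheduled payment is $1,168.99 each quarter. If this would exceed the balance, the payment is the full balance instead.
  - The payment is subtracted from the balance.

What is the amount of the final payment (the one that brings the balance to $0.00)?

$1,026.02

Quarter 1: $9,127.60 +$18.26 interest = $9,145.86; pay $1,168.99 → $7,976.87
Quarter 2: $7,976.87 +$15.95 interest = $7,992.82; pay $1,168.99 → $6,823.83
Quarter 3: $6,823.83 +$13.65 interest = $6,837.48; pay $1,168.99 → $5,668.49
Quarter 4: $5,668.49 +$11.34 interest = $5,679.83; pay $1,168.99 → $4,510.84
Quarter 5: $4,510.84 +$9.02 interest = $4,519.86; pay $1,168.99 → $3,350.87
Quarter 6: $3,350.87 +$6.70 interest = $3,357.57; pay $1,168.99 → $2,188.58
Quarter 7: $2,188.58 +$4.38 interest = $2,192.96; pay $1,168.99 → $1,023.97
Quarter 8: $1,023.97 +$2.05 interest = $1,026.02; pay $1,026.02 → $0.00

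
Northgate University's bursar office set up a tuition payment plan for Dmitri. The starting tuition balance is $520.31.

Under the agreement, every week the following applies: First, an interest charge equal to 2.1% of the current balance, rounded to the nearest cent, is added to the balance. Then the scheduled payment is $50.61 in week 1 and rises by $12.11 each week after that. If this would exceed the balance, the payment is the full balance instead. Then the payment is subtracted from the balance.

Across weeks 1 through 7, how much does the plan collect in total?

$569.58

# | Opening | Interest | Payment | End bal
1 | $520.31 | $10.93 | $50.61 | $480.63
2 | $480.63 | $10.09 | $62.72 | $428.00
3 | $428.00 | $8.99 | $74.83 | $362.16
4 | $362.16 | $7.61 | $86.94 | $282.83
5 | $282.83 | $5.94 | $99.05 | $189.72
6 | $189.72 | $3.98 | $111.16 | $82.54
7 | $82.54 | $1.73 | $84.27 | $0.00
Total paid: $569.58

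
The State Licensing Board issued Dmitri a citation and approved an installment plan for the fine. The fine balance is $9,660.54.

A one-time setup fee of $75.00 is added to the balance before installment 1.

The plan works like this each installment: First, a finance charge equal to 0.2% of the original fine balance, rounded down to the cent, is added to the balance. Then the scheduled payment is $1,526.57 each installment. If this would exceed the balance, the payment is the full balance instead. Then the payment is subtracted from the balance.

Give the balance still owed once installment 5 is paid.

# | Opening | Interest | Payment | End bal
1 | $9,735.54 | $19.32 | $1,526.57 | $8,228.29
2 | $8,228.29 | $19.32 | $1,526.57 | $6,721.04
3 | $6,721.04 | $19.32 | $1,526.57 | $5,213.79
4 | $5,213.79 | $19.32 | $1,526.57 | $3,706.54
5 | $3,706.54 | $19.32 | $1,526.57 | $2,199.29

$2,199.29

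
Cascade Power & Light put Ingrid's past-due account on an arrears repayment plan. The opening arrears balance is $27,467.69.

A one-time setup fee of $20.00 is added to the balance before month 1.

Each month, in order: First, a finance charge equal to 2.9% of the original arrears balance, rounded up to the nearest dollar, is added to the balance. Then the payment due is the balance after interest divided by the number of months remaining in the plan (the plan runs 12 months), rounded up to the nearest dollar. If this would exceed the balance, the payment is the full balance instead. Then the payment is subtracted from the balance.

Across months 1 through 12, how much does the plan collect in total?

$37,051.69

Month 1: opening $27,487.69; interest $797.00 → $28,284.69; payment $2,358.00; balance $25,926.69
Month 2: opening $25,926.69; interest $797.00 → $26,723.69; payment $2,430.00; balance $24,293.69
Month 3: opening $24,293.69; interest $797.00 → $25,090.69; payment $2,510.00; balance $22,580.69
Month 4: opening $22,580.69; interest $797.00 → $23,377.69; payment $2,598.00; balance $20,779.69
Month 5: opening $20,779.69; interest $797.00 → $21,576.69; payment $2,698.00; balance $18,878.69
Month 6: opening $18,878.69; interest $797.00 → $19,675.69; payment $2,811.00; balance $16,864.69
Month 7: opening $16,864.69; interest $797.00 → $17,661.69; payment $2,944.00; balance $14,717.69
Month 8: opening $14,717.69; interest $797.00 → $15,514.69; payment $3,103.00; balance $12,411.69
Month 9: opening $12,411.69; interest $797.00 → $13,208.69; payment $3,303.00; balance $9,905.69
Month 10: opening $9,905.69; interest $797.00 → $10,702.69; payment $3,568.00; balance $7,134.69
Month 11: opening $7,134.69; interest $797.00 → $7,931.69; payment $3,966.00; balance $3,965.69
Month 12: opening $3,965.69; interest $797.00 → $4,762.69; payment $4,762.69; balance $0.00
Total paid: $37,051.69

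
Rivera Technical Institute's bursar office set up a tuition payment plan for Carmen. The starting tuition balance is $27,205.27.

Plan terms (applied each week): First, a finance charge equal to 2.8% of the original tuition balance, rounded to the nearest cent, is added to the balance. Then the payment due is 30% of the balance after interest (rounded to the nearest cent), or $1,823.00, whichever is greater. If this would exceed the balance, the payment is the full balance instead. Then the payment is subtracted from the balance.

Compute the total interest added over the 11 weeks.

$8,379.25

# | Opening | Interest | Payment | End bal
1 | $27,205.27 | $761.75 | $8,390.11 | $19,576.91
2 | $19,576.91 | $761.75 | $6,101.60 | $14,237.06
3 | $14,237.06 | $761.75 | $4,499.64 | $10,499.17
4 | $10,499.17 | $761.75 | $3,378.28 | $7,882.64
5 | $7,882.64 | $761.75 | $2,593.32 | $6,051.07
6 | $6,051.07 | $761.75 | $2,043.85 | $4,768.97
7 | $4,768.97 | $761.75 | $1,823.00 | $3,707.72
8 | $3,707.72 | $761.75 | $1,823.00 | $2,646.47
9 | $2,646.47 | $761.75 | $1,823.00 | $1,585.22
10 | $1,585.22 | $761.75 | $1,823.00 | $523.97
11 | $523.97 | $761.75 | $1,285.72 | $0.00
Total interest: $761.75 + $761.75 + $761.75 + $761.75 + $761.75 + $761.75 + $761.75 + $761.75 + $761.75 + $761.75 + $761.75 = $8,379.25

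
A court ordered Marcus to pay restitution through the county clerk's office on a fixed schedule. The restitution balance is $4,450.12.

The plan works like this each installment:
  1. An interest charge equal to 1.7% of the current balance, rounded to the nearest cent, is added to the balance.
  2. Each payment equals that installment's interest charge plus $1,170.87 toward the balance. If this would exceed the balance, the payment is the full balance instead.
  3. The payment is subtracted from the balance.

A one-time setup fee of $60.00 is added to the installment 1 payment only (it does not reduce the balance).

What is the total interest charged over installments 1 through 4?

Installment 1: opening $4,450.12; interest $75.65 → $4,525.77; payment $1,246.52 (+ $60.00 fee); balance $3,279.25
Installment 2: opening $3,279.25; interest $55.75 → $3,335.00; payment $1,226.62; balance $2,108.38
Installment 3: opening $2,108.38; interest $35.84 → $2,144.22; payment $1,206.71; balance $937.51
Installment 4: opening $937.51; interest $15.94 → $953.45; payment $953.45; balance $0.00
Total interest: $75.65 + $55.75 + $35.84 + $15.94 = $183.18

$183.18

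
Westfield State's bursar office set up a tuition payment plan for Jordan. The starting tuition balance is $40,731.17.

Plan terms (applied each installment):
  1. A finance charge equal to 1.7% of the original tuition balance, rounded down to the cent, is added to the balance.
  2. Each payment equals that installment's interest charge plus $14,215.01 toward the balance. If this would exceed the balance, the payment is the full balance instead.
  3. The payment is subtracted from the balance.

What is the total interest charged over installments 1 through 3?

$2,077.26

# | Opening | Interest | Payment | End bal
1 | $40,731.17 | $692.42 | $14,907.43 | $26,516.16
2 | $26,516.16 | $692.42 | $14,907.43 | $12,301.15
3 | $12,301.15 | $692.42 | $12,993.57 | $0.00
Total interest: $692.42 + $692.42 + $692.42 = $2,077.26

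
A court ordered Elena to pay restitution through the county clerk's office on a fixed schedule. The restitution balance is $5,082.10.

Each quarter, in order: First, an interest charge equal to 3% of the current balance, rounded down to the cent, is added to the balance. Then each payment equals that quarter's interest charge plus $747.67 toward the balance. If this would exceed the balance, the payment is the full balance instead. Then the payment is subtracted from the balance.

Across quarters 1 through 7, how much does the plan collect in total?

$5,678.29

Quarter 1: $5,082.10 +$152.46 interest = $5,234.56; pay $900.13 → $4,334.43
Quarter 2: $4,334.43 +$130.03 interest = $4,464.46; pay $877.70 → $3,586.76
Quarter 3: $3,586.76 +$107.60 interest = $3,694.36; pay $855.27 → $2,839.09
Quarter 4: $2,839.09 +$85.17 interest = $2,924.26; pay $832.84 → $2,091.42
Quarter 5: $2,091.42 +$62.74 interest = $2,154.16; pay $810.41 → $1,343.75
Quarter 6: $1,343.75 +$40.31 interest = $1,384.06; pay $787.98 → $596.08
Quarter 7: $596.08 +$17.88 interest = $613.96; pay $613.96 → $0.00
Total paid: $5,678.29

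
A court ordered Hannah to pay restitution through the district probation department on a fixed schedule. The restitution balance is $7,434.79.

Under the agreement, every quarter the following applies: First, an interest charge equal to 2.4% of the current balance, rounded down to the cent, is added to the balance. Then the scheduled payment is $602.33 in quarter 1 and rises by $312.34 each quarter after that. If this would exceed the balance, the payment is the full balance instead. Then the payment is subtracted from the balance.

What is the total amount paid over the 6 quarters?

$8,195.15

Quarter 1: opening $7,434.79; interest $178.43 → $7,613.22; payment $602.33; balance $7,010.89
Quarter 2: opening $7,010.89; interest $168.26 → $7,179.15; payment $914.67; balance $6,264.48
Quarter 3: opening $6,264.48; interest $150.34 → $6,414.82; payment $1,227.01; balance $5,187.81
Quarter 4: opening $5,187.81; interest $124.50 → $5,312.31; payment $1,539.35; balance $3,772.96
Quarter 5: opening $3,772.96; interest $90.55 → $3,863.51; payment $1,851.69; balance $2,011.82
Quarter 6: opening $2,011.82; interest $48.28 → $2,060.10; payment $2,060.10; balance $0.00
Total paid: $8,195.15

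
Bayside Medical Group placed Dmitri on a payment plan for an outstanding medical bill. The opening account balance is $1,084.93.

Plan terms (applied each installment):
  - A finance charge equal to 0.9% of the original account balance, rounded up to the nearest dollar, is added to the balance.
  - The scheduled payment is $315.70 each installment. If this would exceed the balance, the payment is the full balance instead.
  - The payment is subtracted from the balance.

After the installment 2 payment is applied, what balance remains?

Installment 1: $1,084.93 +$10.00 interest = $1,094.93; pay $315.70 → $779.23
Installment 2: $779.23 +$10.00 interest = $789.23; pay $315.70 → $473.53

$473.53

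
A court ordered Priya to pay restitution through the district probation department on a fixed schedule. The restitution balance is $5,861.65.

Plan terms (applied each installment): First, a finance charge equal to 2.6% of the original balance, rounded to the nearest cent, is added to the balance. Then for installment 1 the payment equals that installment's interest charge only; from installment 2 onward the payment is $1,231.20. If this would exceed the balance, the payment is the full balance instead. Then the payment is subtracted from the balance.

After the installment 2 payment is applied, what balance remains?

$4,782.85

Installment 1: $5,861.65 +$152.40 interest = $6,014.05; pay $152.40 → $5,861.65
Installment 2: $5,861.65 +$152.40 interest = $6,014.05; pay $1,231.20 → $4,782.85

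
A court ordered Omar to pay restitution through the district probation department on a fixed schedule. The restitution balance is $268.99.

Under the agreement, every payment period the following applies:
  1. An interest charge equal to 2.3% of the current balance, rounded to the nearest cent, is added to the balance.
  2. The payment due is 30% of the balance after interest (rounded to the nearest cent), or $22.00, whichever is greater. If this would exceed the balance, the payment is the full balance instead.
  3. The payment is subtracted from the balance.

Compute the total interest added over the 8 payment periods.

$19.72

# | Opening | Interest | Payment | End bal
1 | $268.99 | $6.19 | $82.55 | $192.63
2 | $192.63 | $4.43 | $59.12 | $137.94
3 | $137.94 | $3.17 | $42.33 | $98.78
4 | $98.78 | $2.27 | $30.32 | $70.73
5 | $70.73 | $1.63 | $22.00 | $50.36
6 | $50.36 | $1.16 | $22.00 | $29.52
7 | $29.52 | $0.68 | $22.00 | $8.20
8 | $8.20 | $0.19 | $8.39 | $0.00
Total interest: $6.19 + $4.43 + $3.17 + $2.27 + $1.63 + $1.16 + $0.68 + $0.19 = $19.72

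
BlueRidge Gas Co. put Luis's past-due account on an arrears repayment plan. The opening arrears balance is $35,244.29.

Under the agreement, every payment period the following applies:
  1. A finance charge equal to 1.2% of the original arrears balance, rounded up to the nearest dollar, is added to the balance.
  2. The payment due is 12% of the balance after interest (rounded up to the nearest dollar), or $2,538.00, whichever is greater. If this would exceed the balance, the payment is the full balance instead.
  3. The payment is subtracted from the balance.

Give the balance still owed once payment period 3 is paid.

Payment period 1: opening $35,244.29; interest $423.00 → $35,667.29; payment $4,281.00; balance $31,386.29
Payment period 2: opening $31,386.29; interest $423.00 → $31,809.29; payment $3,818.00; balance $27,991.29
Payment period 3: opening $27,991.29; interest $423.00 → $28,414.29; payment $3,410.00; balance $25,004.29

$25,004.29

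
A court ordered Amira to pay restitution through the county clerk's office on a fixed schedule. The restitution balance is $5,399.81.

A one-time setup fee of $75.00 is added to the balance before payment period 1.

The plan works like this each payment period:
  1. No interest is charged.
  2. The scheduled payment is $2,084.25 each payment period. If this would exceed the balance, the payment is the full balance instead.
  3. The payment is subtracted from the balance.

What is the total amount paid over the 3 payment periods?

$5,474.81

Payment period 1: $5,474.81 − $2,084.25 → $3,390.56
Payment period 2: $3,390.56 − $2,084.25 → $1,306.31
Payment period 3: $1,306.31 − $1,306.31 → $0.00
Total paid: $5,474.81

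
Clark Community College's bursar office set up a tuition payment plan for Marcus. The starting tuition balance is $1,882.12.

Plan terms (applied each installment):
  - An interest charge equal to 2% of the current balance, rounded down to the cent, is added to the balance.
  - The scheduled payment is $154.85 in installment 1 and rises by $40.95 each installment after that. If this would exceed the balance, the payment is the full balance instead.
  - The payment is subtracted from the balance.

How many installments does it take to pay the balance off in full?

8

Installment 1: $1,882.12 +$37.64 interest = $1,919.76; pay $154.85 → $1,764.91
Installment 2: $1,764.91 +$35.29 interest = $1,800.20; pay $195.80 → $1,604.40
Installment 3: $1,604.40 +$32.08 interest = $1,636.48; pay $236.75 → $1,399.73
Installment 4: $1,399.73 +$27.99 interest = $1,427.72; pay $277.70 → $1,150.02
Installment 5: $1,150.02 +$23.00 interest = $1,173.02; pay $318.65 → $854.37
Installment 6: $854.37 +$17.08 interest = $871.45; pay $359.60 → $511.85
Installment 7: $511.85 +$10.23 interest = $522.08; pay $400.55 → $121.53
Installment 8: $121.53 +$2.43 interest = $123.96; pay $123.96 → $0.00
Balance reaches $0.00 in installment 8.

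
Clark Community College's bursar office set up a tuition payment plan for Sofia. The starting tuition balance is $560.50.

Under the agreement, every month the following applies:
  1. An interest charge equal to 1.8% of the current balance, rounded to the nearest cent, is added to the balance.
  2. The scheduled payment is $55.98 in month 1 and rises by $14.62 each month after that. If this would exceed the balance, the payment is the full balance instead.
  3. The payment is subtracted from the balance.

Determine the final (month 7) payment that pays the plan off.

$48.69

Month 1: $560.50 +$10.09 interest = $570.59; pay $55.98 → $514.61
Month 2: $514.61 +$9.26 interest = $523.87; pay $70.60 → $453.27
Month 3: $453.27 +$8.16 interest = $461.43; pay $85.22 → $376.21
Month 4: $376.21 +$6.77 interest = $382.98; pay $99.84 → $283.14
Month 5: $283.14 +$5.10 interest = $288.24; pay $114.46 → $173.78
Month 6: $173.78 +$3.13 interest = $176.91; pay $129.08 → $47.83
Month 7: $47.83 +$0.86 interest = $48.69; pay $48.69 → $0.00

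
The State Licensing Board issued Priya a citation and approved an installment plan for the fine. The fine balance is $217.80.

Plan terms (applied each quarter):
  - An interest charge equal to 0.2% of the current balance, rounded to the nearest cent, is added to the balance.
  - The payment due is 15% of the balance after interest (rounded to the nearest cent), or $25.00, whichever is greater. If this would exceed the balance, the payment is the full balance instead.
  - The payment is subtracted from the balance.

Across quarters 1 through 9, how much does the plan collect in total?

$219.80

Quarter 1: opening $217.80; interest $0.44 → $218.24; payment $32.74; balance $185.50
Quarter 2: opening $185.50; interest $0.37 → $185.87; payment $27.88; balance $157.99
Quarter 3: opening $157.99; interest $0.32 → $158.31; payment $25.00; balance $133.31
Quarter 4: opening $133.31; interest $0.27 → $133.58; payment $25.00; balance $108.58
Quarter 5: opening $108.58; interest $0.22 → $108.80; payment $25.00; balance $83.80
Quarter 6: opening $83.80; interest $0.17 → $83.97; payment $25.00; balance $58.97
Quarter 7: opening $58.97; interest $0.12 → $59.09; payment $25.00; balance $34.09
Quarter 8: opening $34.09; interest $0.07 → $34.16; payment $25.00; balance $9.16
Quarter 9: opening $9.16; interest $0.02 → $9.18; payment $9.18; balance $0.00
Total paid: $219.80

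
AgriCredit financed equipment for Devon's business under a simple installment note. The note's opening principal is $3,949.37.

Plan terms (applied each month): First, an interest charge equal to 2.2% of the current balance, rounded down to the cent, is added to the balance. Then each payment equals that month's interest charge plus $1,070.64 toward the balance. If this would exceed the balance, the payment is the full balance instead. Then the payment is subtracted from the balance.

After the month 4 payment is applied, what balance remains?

$0.00

Month 1: $3,949.37 +$86.88 interest = $4,036.25; pay $1,157.52 → $2,878.73
Month 2: $2,878.73 +$63.33 interest = $2,942.06; pay $1,133.97 → $1,808.09
Month 3: $1,808.09 +$39.77 interest = $1,847.86; pay $1,110.41 → $737.45
Month 4: $737.45 +$16.22 interest = $753.67; pay $753.67 → $0.00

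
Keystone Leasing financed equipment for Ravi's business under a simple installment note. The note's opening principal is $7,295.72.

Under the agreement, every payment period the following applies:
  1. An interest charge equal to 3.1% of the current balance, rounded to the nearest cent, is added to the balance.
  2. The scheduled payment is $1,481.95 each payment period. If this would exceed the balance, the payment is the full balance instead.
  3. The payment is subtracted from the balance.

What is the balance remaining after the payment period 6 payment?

Payment period 1: opening $7,295.72; interest $226.17 → $7,521.89; payment $1,481.95; balance $6,039.94
Payment period 2: opening $6,039.94; interest $187.24 → $6,227.18; payment $1,481.95; balance $4,745.23
Payment period 3: opening $4,745.23; interest $147.10 → $4,892.33; payment $1,481.95; balance $3,410.38
Payment period 4: opening $3,410.38; interest $105.72 → $3,516.10; payment $1,481.95; balance $2,034.15
Payment period 5: opening $2,034.15; interest $63.06 → $2,097.21; payment $1,481.95; balance $615.26
Payment period 6: opening $615.26; interest $19.07 → $634.33; payment $634.33; balance $0.00

$0.00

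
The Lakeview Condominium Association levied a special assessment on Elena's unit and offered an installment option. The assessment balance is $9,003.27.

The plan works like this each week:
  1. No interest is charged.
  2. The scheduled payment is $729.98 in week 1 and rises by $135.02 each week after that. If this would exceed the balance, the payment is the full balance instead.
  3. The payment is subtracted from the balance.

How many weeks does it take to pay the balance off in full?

8

Week 1: $9,003.27 − $729.98 → $8,273.29
Week 2: $8,273.29 − $865.00 → $7,408.29
Week 3: $7,408.29 − $1,000.02 → $6,408.27
Week 4: $6,408.27 − $1,135.04 → $5,273.23
Week 5: $5,273.23 − $1,270.06 → $4,003.17
Week 6: $4,003.17 − $1,405.08 → $2,598.09
Week 7: $2,598.09 − $1,540.10 → $1,057.99
Week 8: $1,057.99 − $1,057.99 → $0.00
Balance reaches $0.00 in week 8.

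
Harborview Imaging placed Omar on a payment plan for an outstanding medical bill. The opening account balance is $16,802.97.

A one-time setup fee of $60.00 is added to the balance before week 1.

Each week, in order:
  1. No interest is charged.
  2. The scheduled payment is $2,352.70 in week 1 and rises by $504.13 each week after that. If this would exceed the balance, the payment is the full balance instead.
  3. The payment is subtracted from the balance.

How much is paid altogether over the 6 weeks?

# | Opening | Payment | End bal
1 | $16,862.97 | $2,352.70 | $14,510.27
2 | $14,510.27 | $2,856.83 | $11,653.44
3 | $11,653.44 | $3,360.96 | $8,292.48
4 | $8,292.48 | $3,865.09 | $4,427.39
5 | $4,427.39 | $4,369.22 | $58.17
6 | $58.17 | $58.17 | $0.00
Total paid: $16,862.97

$16,862.97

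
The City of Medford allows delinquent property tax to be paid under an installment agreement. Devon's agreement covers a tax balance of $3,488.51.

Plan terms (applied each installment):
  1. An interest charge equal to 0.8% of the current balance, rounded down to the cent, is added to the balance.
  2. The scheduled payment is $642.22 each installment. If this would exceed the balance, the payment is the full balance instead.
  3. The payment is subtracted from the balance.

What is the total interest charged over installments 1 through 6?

# | Opening | Interest | Payment | End bal
1 | $3,488.51 | $27.90 | $642.22 | $2,874.19
2 | $2,874.19 | $22.99 | $642.22 | $2,254.96
3 | $2,254.96 | $18.03 | $642.22 | $1,630.77
4 | $1,630.77 | $13.04 | $642.22 | $1,001.59
5 | $1,001.59 | $8.01 | $642.22 | $367.38
6 | $367.38 | $2.93 | $370.31 | $0.00
Total interest: $27.90 + $22.99 + $18.03 + $13.04 + $8.01 + $2.93 = $92.90

$92.90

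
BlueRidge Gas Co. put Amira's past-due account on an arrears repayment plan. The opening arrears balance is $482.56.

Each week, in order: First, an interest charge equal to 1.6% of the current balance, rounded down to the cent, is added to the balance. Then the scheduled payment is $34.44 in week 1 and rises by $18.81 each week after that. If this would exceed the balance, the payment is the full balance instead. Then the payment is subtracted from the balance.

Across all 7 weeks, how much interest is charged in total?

# | Opening | Interest | Payment | End bal
1 | $482.56 | $7.72 | $34.44 | $455.84
2 | $455.84 | $7.29 | $53.25 | $409.88
3 | $409.88 | $6.55 | $72.06 | $344.37
4 | $344.37 | $5.50 | $90.87 | $259.00
5 | $259.00 | $4.14 | $109.68 | $153.46
6 | $153.46 | $2.45 | $128.49 | $27.42
7 | $27.42 | $0.43 | $27.85 | $0.00
Total interest: $7.72 + $7.29 + $6.55 + $5.50 + $4.14 + $2.45 + $0.43 = $34.08

$34.08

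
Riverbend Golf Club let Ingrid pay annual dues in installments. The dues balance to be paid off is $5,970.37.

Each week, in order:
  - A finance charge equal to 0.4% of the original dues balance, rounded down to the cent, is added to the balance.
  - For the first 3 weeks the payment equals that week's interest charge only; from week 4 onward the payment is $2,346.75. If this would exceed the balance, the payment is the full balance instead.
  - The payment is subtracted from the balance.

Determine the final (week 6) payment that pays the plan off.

Week 1: $5,970.37 +$23.88 interest = $5,994.25; pay $23.88 → $5,970.37
Week 2: $5,970.37 +$23.88 interest = $5,994.25; pay $23.88 → $5,970.37
Week 3: $5,970.37 +$23.88 interest = $5,994.25; pay $23.88 → $5,970.37
Week 4: $5,970.37 +$23.88 interest = $5,994.25; pay $2,346.75 → $3,647.50
Week 5: $3,647.50 +$23.88 interest = $3,671.38; pay $2,346.75 → $1,324.63
Week 6: $1,324.63 +$23.88 interest = $1,348.51; pay $1,348.51 → $0.00

$1,348.51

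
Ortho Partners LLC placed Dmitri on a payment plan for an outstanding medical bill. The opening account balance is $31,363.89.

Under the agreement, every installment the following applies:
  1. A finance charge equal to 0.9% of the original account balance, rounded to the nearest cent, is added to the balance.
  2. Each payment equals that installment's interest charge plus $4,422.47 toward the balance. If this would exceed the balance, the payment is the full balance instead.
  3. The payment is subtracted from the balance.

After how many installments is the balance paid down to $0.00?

8

# | Opening | Interest | Payment | End bal
1 | $31,363.89 | $282.28 | $4,704.75 | $26,941.42
2 | $26,941.42 | $282.28 | $4,704.75 | $22,518.95
3 | $22,518.95 | $282.28 | $4,704.75 | $18,096.48
4 | $18,096.48 | $282.28 | $4,704.75 | $13,674.01
5 | $13,674.01 | $282.28 | $4,704.75 | $9,251.54
6 | $9,251.54 | $282.28 | $4,704.75 | $4,829.07
7 | $4,829.07 | $282.28 | $4,704.75 | $406.60
8 | $406.60 | $282.28 | $688.88 | $0.00
Balance reaches $0.00 in installment 8.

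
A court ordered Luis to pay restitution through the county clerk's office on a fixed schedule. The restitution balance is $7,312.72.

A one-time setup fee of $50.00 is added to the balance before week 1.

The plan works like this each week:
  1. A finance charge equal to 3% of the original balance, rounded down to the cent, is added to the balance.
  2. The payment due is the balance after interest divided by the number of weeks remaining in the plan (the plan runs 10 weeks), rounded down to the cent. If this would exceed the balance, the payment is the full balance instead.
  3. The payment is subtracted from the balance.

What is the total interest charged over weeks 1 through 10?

# | Opening | Interest | Payment | End bal
1 | $7,362.72 | $219.38 | $758.21 | $6,823.89
2 | $6,823.89 | $219.38 | $782.58 | $6,260.69
3 | $6,260.69 | $219.38 | $810.00 | $5,670.07
4 | $5,670.07 | $219.38 | $841.35 | $5,048.10
5 | $5,048.10 | $219.38 | $877.91 | $4,389.57
6 | $4,389.57 | $219.38 | $921.79 | $3,687.16
7 | $3,687.16 | $219.38 | $976.63 | $2,929.91
8 | $2,929.91 | $219.38 | $1,049.76 | $2,099.53
9 | $2,099.53 | $219.38 | $1,159.45 | $1,159.46
10 | $1,159.46 | $219.38 | $1,378.84 | $0.00
Total interest: $219.38 + $219.38 + $219.38 + $219.38 + $219.38 + $219.38 + $219.38 + $219.38 + $219.38 + $219.38 = $2,193.80

$2,193.80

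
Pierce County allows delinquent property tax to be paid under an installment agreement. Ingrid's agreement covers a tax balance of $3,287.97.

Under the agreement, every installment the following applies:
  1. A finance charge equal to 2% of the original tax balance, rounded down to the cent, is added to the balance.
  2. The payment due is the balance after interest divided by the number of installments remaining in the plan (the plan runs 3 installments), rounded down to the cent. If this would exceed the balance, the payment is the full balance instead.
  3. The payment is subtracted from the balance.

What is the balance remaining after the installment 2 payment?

$1,150.79

Installment 1: opening $3,287.97; interest $65.75 → $3,353.72; payment $1,117.90; balance $2,235.82
Installment 2: opening $2,235.82; interest $65.75 → $2,301.57; payment $1,150.78; balance $1,150.79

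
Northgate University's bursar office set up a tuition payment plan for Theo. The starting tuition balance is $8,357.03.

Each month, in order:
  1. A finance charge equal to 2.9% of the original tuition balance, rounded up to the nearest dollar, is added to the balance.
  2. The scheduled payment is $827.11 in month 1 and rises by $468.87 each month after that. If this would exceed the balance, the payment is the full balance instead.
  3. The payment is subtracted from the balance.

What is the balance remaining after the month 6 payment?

$0.00

Month 1: opening $8,357.03; interest $243.00 → $8,600.03; payment $827.11; balance $7,772.92
Month 2: opening $7,772.92; interest $243.00 → $8,015.92; payment $1,295.98; balance $6,719.94
Month 3: opening $6,719.94; interest $243.00 → $6,962.94; payment $1,764.85; balance $5,198.09
Month 4: opening $5,198.09; interest $243.00 → $5,441.09; payment $2,233.72; balance $3,207.37
Month 5: opening $3,207.37; interest $243.00 → $3,450.37; payment $2,702.59; balance $747.78
Month 6: opening $747.78; interest $243.00 → $990.78; payment $990.78; balance $0.00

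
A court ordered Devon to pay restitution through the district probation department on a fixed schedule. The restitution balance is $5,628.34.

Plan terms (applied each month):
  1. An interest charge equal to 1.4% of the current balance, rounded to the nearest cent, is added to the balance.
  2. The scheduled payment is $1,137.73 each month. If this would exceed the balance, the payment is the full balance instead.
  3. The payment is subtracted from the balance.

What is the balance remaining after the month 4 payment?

$1,302.83

Month 1: opening $5,628.34; interest $78.80 → $5,707.14; payment $1,137.73; balance $4,569.41
Month 2: opening $4,569.41; interest $63.97 → $4,633.38; payment $1,137.73; balance $3,495.65
Month 3: opening $3,495.65; interest $48.94 → $3,544.59; payment $1,137.73; balance $2,406.86
Month 4: opening $2,406.86; interest $33.70 → $2,440.56; payment $1,137.73; balance $1,302.83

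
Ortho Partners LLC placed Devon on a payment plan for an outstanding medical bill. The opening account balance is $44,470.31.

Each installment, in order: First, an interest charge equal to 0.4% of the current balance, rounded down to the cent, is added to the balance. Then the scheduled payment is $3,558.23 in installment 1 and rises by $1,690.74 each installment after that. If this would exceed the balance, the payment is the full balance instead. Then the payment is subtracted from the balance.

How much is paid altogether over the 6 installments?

Installment 1: $44,470.31 +$177.88 interest = $44,648.19; pay $3,558.23 → $41,089.96
Installment 2: $41,089.96 +$164.35 interest = $41,254.31; pay $5,248.97 → $36,005.34
Installment 3: $36,005.34 +$144.02 interest = $36,149.36; pay $6,939.71 → $29,209.65
Installment 4: $29,209.65 +$116.83 interest = $29,326.48; pay $8,630.45 → $20,696.03
Installment 5: $20,696.03 +$82.78 interest = $20,778.81; pay $10,321.19 → $10,457.62
Installment 6: $10,457.62 +$41.83 interest = $10,499.45; pay $10,499.45 → $0.00
Total paid: $45,198.00

$45,198.00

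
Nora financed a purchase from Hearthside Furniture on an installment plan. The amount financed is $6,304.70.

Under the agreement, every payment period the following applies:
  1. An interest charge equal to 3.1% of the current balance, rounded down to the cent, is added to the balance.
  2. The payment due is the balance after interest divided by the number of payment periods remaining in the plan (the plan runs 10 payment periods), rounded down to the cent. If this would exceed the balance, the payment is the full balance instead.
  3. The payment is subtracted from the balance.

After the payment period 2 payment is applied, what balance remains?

$5,361.32

Payment period 1: opening $6,304.70; interest $195.44 → $6,500.14; payment $650.01; balance $5,850.13
Payment period 2: opening $5,850.13; interest $181.35 → $6,031.48; payment $670.16; balance $5,361.32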